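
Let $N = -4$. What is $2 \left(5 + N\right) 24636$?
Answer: $49272$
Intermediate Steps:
$2 \left(5 + N\right) 24636 = 2 \left(5 - 4\right) 24636 = 2 \cdot 1 \cdot 24636 = 2 \cdot 24636 = 49272$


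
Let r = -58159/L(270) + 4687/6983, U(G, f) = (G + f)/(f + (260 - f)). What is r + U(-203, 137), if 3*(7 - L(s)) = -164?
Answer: -31663676939/33588230 ≈ -942.70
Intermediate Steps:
L(s) = 185/3 (L(s) = 7 - ⅓*(-164) = 7 + 164/3 = 185/3)
U(G, f) = G/260 + f/260 (U(G, f) = (G + f)/260 = (G + f)*(1/260) = G/260 + f/260)
r = -1217505796/1291855 (r = -58159/185/3 + 4687/6983 = -58159*3/185 + 4687*(1/6983) = -174477/185 + 4687/6983 = -1217505796/1291855 ≈ -942.45)
r + U(-203, 137) = -1217505796/1291855 + ((1/260)*(-203) + (1/260)*137) = -1217505796/1291855 + (-203/260 + 137/260) = -1217505796/1291855 - 33/130 = -31663676939/33588230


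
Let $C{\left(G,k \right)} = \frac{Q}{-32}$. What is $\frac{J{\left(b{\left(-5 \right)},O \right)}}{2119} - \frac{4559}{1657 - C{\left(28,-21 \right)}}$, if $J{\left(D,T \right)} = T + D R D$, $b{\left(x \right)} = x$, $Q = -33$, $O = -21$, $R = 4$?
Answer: $- \frac{304950383}{112287929} \approx -2.7158$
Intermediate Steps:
$J{\left(D,T \right)} = T + 4 D^{2}$ ($J{\left(D,T \right)} = T + D 4 D = T + 4 D D = T + 4 D^{2}$)
$C{\left(G,k \right)} = \frac{33}{32}$ ($C{\left(G,k \right)} = - \frac{33}{-32} = \left(-33\right) \left(- \frac{1}{32}\right) = \frac{33}{32}$)
$\frac{J{\left(b{\left(-5 \right)},O \right)}}{2119} - \frac{4559}{1657 - C{\left(28,-21 \right)}} = \frac{-21 + 4 \left(-5\right)^{2}}{2119} - \frac{4559}{1657 - \frac{33}{32}} = \left(-21 + 4 \cdot 25\right) \frac{1}{2119} - \frac{4559}{1657 - \frac{33}{32}} = \left(-21 + 100\right) \frac{1}{2119} - \frac{4559}{\frac{52991}{32}} = 79 \cdot \frac{1}{2119} - \frac{145888}{52991} = \frac{79}{2119} - \frac{145888}{52991} = - \frac{304950383}{112287929}$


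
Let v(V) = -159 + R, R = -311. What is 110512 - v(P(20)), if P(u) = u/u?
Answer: 110982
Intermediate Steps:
P(u) = 1
v(V) = -470 (v(V) = -159 - 311 = -470)
110512 - v(P(20)) = 110512 - 1*(-470) = 110512 + 470 = 110982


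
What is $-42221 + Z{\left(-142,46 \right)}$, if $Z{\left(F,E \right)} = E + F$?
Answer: $-42317$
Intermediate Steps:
$-42221 + Z{\left(-142,46 \right)} = -42221 + \left(46 - 142\right) = -42221 - 96 = -42317$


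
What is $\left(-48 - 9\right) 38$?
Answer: $-2166$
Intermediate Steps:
$\left(-48 - 9\right) 38 = \left(-57\right) 38 = -2166$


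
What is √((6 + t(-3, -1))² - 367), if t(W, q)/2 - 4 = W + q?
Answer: I*√331 ≈ 18.193*I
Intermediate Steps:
t(W, q) = 8 + 2*W + 2*q (t(W, q) = 8 + 2*(W + q) = 8 + (2*W + 2*q) = 8 + 2*W + 2*q)
√((6 + t(-3, -1))² - 367) = √((6 + (8 + 2*(-3) + 2*(-1)))² - 367) = √((6 + (8 - 6 - 2))² - 367) = √((6 + 0)² - 367) = √(6² - 367) = √(36 - 367) = √(-331) = I*√331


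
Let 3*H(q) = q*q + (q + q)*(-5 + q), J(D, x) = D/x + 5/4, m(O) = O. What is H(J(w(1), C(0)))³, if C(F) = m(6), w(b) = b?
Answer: -59776471/2985984 ≈ -20.019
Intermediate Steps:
C(F) = 6
J(D, x) = 5/4 + D/x (J(D, x) = D/x + 5*(¼) = D/x + 5/4 = 5/4 + D/x)
H(q) = q²/3 + 2*q*(-5 + q)/3 (H(q) = (q*q + (q + q)*(-5 + q))/3 = (q² + (2*q)*(-5 + q))/3 = (q² + 2*q*(-5 + q))/3 = q²/3 + 2*q*(-5 + q)/3)
H(J(w(1), C(0)))³ = ((5/4 + 1/6)*(-10 + 3*(5/4 + 1/6))/3)³ = ((5/4 + 1*(⅙))*(-10 + 3*(5/4 + 1*(⅙)))/3)³ = ((5/4 + ⅙)*(-10 + 3*(5/4 + ⅙))/3)³ = ((⅓)*(17/12)*(-10 + 3*(17/12)))³ = ((⅓)*(17/12)*(-10 + 17/4))³ = ((⅓)*(17/12)*(-23/4))³ = (-391/144)³ = -59776471/2985984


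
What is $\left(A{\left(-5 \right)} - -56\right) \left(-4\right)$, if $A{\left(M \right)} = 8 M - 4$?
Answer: $-48$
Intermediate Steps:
$A{\left(M \right)} = -4 + 8 M$ ($A{\left(M \right)} = 8 M - 4 = -4 + 8 M$)
$\left(A{\left(-5 \right)} - -56\right) \left(-4\right) = \left(\left(-4 + 8 \left(-5\right)\right) - -56\right) \left(-4\right) = \left(\left(-4 - 40\right) + 56\right) \left(-4\right) = \left(-44 + 56\right) \left(-4\right) = 12 \left(-4\right) = -48$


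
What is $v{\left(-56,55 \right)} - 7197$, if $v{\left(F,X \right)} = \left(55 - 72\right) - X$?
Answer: $-7269$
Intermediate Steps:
$v{\left(F,X \right)} = -17 - X$ ($v{\left(F,X \right)} = \left(55 - 72\right) - X = -17 - X$)
$v{\left(-56,55 \right)} - 7197 = \left(-17 - 55\right) - 7197 = -72 - 7197 = -7269$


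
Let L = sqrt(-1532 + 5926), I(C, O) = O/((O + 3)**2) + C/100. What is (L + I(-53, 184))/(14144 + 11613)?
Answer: -1834957/90069653300 + 13*sqrt(26)/25757 ≈ 0.0025532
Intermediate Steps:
I(C, O) = C/100 + O/(3 + O)**2 (I(C, O) = O/((3 + O)**2) + C*(1/100) = O/(3 + O)**2 + C/100 = C/100 + O/(3 + O)**2)
L = 13*sqrt(26) (L = sqrt(4394) = 13*sqrt(26) ≈ 66.287)
(L + I(-53, 184))/(14144 + 11613) = (13*sqrt(26) + ((1/100)*(-53) + 184/(3 + 184)**2))/(14144 + 11613) = (13*sqrt(26) + (-53/100 + 184/187**2))/25757 = (13*sqrt(26) + (-53/100 + 184*(1/34969)))*(1/25757) = (13*sqrt(26) + (-53/100 + 184/34969))*(1/25757) = (13*sqrt(26) - 1834957/3496900)*(1/25757) = (-1834957/3496900 + 13*sqrt(26))*(1/25757) = -1834957/90069653300 + 13*sqrt(26)/25757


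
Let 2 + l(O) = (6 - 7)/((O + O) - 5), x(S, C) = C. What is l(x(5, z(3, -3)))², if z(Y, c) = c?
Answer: 441/121 ≈ 3.6446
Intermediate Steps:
l(O) = -2 - 1/(-5 + 2*O) (l(O) = -2 + (6 - 7)/((O + O) - 5) = -2 - 1/(2*O - 5) = -2 - 1/(-5 + 2*O))
l(x(5, z(3, -3)))² = ((9 - 4*(-3))/(-5 + 2*(-3)))² = ((9 + 12)/(-5 - 6))² = (21/(-11))² = (-1/11*21)² = (-21/11)² = 441/121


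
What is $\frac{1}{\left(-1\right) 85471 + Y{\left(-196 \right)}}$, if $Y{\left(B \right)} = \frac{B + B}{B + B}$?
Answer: $- \frac{1}{85470} \approx -1.17 \cdot 10^{-5}$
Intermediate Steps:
$Y{\left(B \right)} = 1$ ($Y{\left(B \right)} = \frac{2 B}{2 B} = 2 B \frac{1}{2 B} = 1$)
$\frac{1}{\left(-1\right) 85471 + Y{\left(-196 \right)}} = \frac{1}{\left(-1\right) 85471 + 1} = \frac{1}{-85471 + 1} = \frac{1}{-85470} = - \frac{1}{85470}$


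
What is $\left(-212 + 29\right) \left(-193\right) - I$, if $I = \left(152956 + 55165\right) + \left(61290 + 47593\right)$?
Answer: $-281685$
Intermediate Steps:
$I = 317004$ ($I = 208121 + 108883 = 317004$)
$\left(-212 + 29\right) \left(-193\right) - I = \left(-212 + 29\right) \left(-193\right) - 317004 = \left(-183\right) \left(-193\right) - 317004 = 35319 - 317004 = -281685$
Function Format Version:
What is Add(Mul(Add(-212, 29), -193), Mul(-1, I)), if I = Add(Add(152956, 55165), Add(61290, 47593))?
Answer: -281685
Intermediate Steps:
I = 317004 (I = Add(208121, 108883) = 317004)
Add(Mul(Add(-212, 29), -193), Mul(-1, I)) = Add(Mul(Add(-212, 29), -193), Mul(-1, 317004)) = Add(Mul(-183, -193), -317004) = Add(35319, -317004) = -281685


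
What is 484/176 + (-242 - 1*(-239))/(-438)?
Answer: 805/292 ≈ 2.7569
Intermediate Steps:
484/176 + (-242 - 1*(-239))/(-438) = 484*(1/176) + (-242 + 239)*(-1/438) = 11/4 - 3*(-1/438) = 11/4 + 1/146 = 805/292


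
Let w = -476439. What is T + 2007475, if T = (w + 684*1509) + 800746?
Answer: 3363938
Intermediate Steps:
T = 1356463 (T = (-476439 + 684*1509) + 800746 = (-476439 + 1032156) + 800746 = 555717 + 800746 = 1356463)
T + 2007475 = 1356463 + 2007475 = 3363938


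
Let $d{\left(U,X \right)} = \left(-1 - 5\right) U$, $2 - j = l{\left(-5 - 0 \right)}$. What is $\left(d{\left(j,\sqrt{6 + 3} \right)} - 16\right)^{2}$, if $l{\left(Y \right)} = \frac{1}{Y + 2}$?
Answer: $900$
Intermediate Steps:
$l{\left(Y \right)} = \frac{1}{2 + Y}$
$j = \frac{7}{3}$ ($j = 2 - \frac{1}{2 - 5} = 2 - \frac{1}{-3} = 2 - - \frac{1}{3} = 2 + \frac{1}{3} = \frac{7}{3} \approx 2.3333$)
$d{\left(U,X \right)} = - 6 U$
$\left(d{\left(j,\sqrt{6 + 3} \right)} - 16\right)^{2} = \left(\left(-6\right) \frac{7}{3} - 16\right)^{2} = \left(-14 - 16\right)^{2} = \left(-30\right)^{2} = 900$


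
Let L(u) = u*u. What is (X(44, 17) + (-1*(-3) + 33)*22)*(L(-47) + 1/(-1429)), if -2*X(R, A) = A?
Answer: 2473243110/1429 ≈ 1.7308e+6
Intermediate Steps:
X(R, A) = -A/2
L(u) = u²
(X(44, 17) + (-1*(-3) + 33)*22)*(L(-47) + 1/(-1429)) = (-½*17 + (-1*(-3) + 33)*22)*((-47)² + 1/(-1429)) = (-17/2 + (3 + 33)*22)*(2209 - 1/1429) = (-17/2 + 36*22)*(3156660/1429) = (-17/2 + 792)*(3156660/1429) = (1567/2)*(3156660/1429) = 2473243110/1429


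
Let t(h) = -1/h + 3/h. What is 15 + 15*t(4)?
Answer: 45/2 ≈ 22.500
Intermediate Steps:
t(h) = 2/h
15 + 15*t(4) = 15 + 15*(2/4) = 15 + 15*(2*(1/4)) = 15 + 15*(1/2) = 15 + 15/2 = 45/2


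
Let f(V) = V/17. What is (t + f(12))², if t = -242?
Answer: 16826404/289 ≈ 58223.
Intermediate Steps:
f(V) = V/17 (f(V) = V*(1/17) = V/17)
(t + f(12))² = (-242 + (1/17)*12)² = (-242 + 12/17)² = (-4102/17)² = 16826404/289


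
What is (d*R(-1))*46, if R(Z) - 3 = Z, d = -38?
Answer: -3496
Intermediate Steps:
R(Z) = 3 + Z
(d*R(-1))*46 = -38*(3 - 1)*46 = -38*2*46 = -76*46 = -3496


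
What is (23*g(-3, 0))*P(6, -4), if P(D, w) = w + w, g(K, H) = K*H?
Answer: 0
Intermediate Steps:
g(K, H) = H*K
P(D, w) = 2*w
(23*g(-3, 0))*P(6, -4) = (23*(0*(-3)))*(2*(-4)) = (23*0)*(-8) = 0*(-8) = 0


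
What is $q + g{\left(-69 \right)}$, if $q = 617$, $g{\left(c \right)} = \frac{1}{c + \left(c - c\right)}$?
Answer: $\frac{42572}{69} \approx 616.99$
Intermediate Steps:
$g{\left(c \right)} = \frac{1}{c}$ ($g{\left(c \right)} = \frac{1}{c + 0} = \frac{1}{c}$)
$q + g{\left(-69 \right)} = 617 + \frac{1}{-69} = 617 - \frac{1}{69} = \frac{42572}{69}$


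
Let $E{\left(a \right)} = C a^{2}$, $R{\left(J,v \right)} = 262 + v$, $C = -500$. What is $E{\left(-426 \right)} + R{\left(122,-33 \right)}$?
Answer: $-90737771$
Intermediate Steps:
$E{\left(a \right)} = - 500 a^{2}$
$E{\left(-426 \right)} + R{\left(122,-33 \right)} = - 500 \left(-426\right)^{2} + \left(262 - 33\right) = \left(-500\right) 181476 + 229 = -90738000 + 229 = -90737771$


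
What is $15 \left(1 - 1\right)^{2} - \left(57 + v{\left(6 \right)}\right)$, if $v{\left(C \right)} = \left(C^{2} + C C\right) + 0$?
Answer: $-129$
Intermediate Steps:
$v{\left(C \right)} = 2 C^{2}$ ($v{\left(C \right)} = \left(C^{2} + C^{2}\right) + 0 = 2 C^{2} + 0 = 2 C^{2}$)
$15 \left(1 - 1\right)^{2} - \left(57 + v{\left(6 \right)}\right) = 15 \left(1 - 1\right)^{2} - \left(57 + 2 \cdot 6^{2}\right) = 15 \cdot 0^{2} - \left(57 + 2 \cdot 36\right) = 15 \cdot 0 - 129 = 0 - 129 = -129$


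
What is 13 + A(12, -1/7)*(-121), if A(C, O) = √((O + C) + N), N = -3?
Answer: 13 - 121*√434/7 ≈ -347.11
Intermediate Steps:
A(C, O) = √(-3 + C + O) (A(C, O) = √((O + C) - 3) = √((C + O) - 3) = √(-3 + C + O))
13 + A(12, -1/7)*(-121) = 13 + √(-3 + 12 - 1/7)*(-121) = 13 + √(-3 + 12 - 1*⅐)*(-121) = 13 + √(-3 + 12 - ⅐)*(-121) = 13 + √(62/7)*(-121) = 13 + (√434/7)*(-121) = 13 - 121*√434/7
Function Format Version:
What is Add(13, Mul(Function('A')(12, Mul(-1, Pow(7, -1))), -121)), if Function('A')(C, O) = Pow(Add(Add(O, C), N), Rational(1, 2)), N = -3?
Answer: Add(13, Mul(Rational(-121, 7), Pow(434, Rational(1, 2)))) ≈ -347.11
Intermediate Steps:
Function('A')(C, O) = Pow(Add(-3, C, O), Rational(1, 2)) (Function('A')(C, O) = Pow(Add(Add(O, C), -3), Rational(1, 2)) = Pow(Add(Add(C, O), -3), Rational(1, 2)) = Pow(Add(-3, C, O), Rational(1, 2)))
Add(13, Mul(Function('A')(12, Mul(-1, Pow(7, -1))), -121)) = Add(13, Mul(Pow(Add(-3, 12, Mul(-1, Pow(7, -1))), Rational(1, 2)), -121)) = Add(13, Mul(Pow(Add(-3, 12, Mul(-1, Rational(1, 7))), Rational(1, 2)), -121)) = Add(13, Mul(Pow(Add(-3, 12, Rational(-1, 7)), Rational(1, 2)), -121)) = Add(13, Mul(Pow(Rational(62, 7), Rational(1, 2)), -121)) = Add(13, Mul(Mul(Rational(1, 7), Pow(434, Rational(1, 2))), -121)) = Add(13, Mul(Rational(-121, 7), Pow(434, Rational(1, 2))))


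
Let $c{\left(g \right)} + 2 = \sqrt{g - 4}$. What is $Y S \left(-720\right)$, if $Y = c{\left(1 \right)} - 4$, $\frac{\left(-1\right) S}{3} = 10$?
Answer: $-129600 + 21600 i \sqrt{3} \approx -1.296 \cdot 10^{5} + 37412.0 i$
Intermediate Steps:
$S = -30$ ($S = \left(-3\right) 10 = -30$)
$c{\left(g \right)} = -2 + \sqrt{-4 + g}$ ($c{\left(g \right)} = -2 + \sqrt{g - 4} = -2 + \sqrt{-4 + g}$)
$Y = -6 + i \sqrt{3}$ ($Y = \left(-2 + \sqrt{-4 + 1}\right) - 4 = \left(-2 + \sqrt{-3}\right) - 4 = \left(-2 + i \sqrt{3}\right) - 4 = -6 + i \sqrt{3} \approx -6.0 + 1.732 i$)
$Y S \left(-720\right) = \left(-6 + i \sqrt{3}\right) \left(\left(-30\right) \left(-720\right)\right) = \left(-6 + i \sqrt{3}\right) 21600 = -129600 + 21600 i \sqrt{3}$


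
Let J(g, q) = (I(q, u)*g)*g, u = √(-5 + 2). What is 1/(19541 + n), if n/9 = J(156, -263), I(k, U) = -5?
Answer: -1/1075579 ≈ -9.2973e-7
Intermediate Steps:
u = I*√3 (u = √(-3) = I*√3 ≈ 1.732*I)
J(g, q) = -5*g² (J(g, q) = (-5*g)*g = -5*g²)
n = -1095120 (n = 9*(-5*156²) = 9*(-5*24336) = 9*(-121680) = -1095120)
1/(19541 + n) = 1/(19541 - 1095120) = 1/(-1075579) = -1/1075579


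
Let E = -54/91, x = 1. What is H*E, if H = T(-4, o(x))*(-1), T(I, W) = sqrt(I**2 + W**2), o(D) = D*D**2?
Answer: 54*sqrt(17)/91 ≈ 2.4467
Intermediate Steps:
o(D) = D**3
E = -54/91 (E = -54*1/91 = -54/91 ≈ -0.59341)
H = -sqrt(17) (H = sqrt((-4)**2 + (1**3)**2)*(-1) = sqrt(16 + 1**2)*(-1) = sqrt(16 + 1)*(-1) = sqrt(17)*(-1) = -sqrt(17) ≈ -4.1231)
H*E = -sqrt(17)*(-54/91) = 54*sqrt(17)/91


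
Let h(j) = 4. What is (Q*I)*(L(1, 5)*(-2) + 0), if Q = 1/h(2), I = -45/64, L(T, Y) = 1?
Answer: 45/128 ≈ 0.35156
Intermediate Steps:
I = -45/64 (I = -45*1/64 = -45/64 ≈ -0.70313)
Q = 1/4 ≈ 0.25000
(Q*I)*(L(1, 5)*(-2) + 0) = ((1/4)*(-45/64))*(1*(-2) + 0) = -45*(-2 + 0)/256 = -45/256*(-2) = 45/128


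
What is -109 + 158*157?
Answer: 24697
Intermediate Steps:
-109 + 158*157 = -109 + 24806 = 24697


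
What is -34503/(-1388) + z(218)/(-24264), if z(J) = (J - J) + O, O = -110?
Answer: 26166671/1052451 ≈ 24.863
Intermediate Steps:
z(J) = -110 (z(J) = (J - J) - 110 = 0 - 110 = -110)
-34503/(-1388) + z(218)/(-24264) = -34503/(-1388) - 110/(-24264) = -34503*(-1/1388) - 110*(-1/24264) = 34503/1388 + 55/12132 = 26166671/1052451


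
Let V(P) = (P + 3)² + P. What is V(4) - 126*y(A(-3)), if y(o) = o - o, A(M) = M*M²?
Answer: 53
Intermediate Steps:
V(P) = P + (3 + P)² (V(P) = (3 + P)² + P = P + (3 + P)²)
A(M) = M³
y(o) = 0
V(4) - 126*y(A(-3)) = (4 + (3 + 4)²) - 126*0 = (4 + 7²) + 0 = (4 + 49) + 0 = 53 + 0 = 53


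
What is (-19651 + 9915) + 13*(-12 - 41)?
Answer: -10425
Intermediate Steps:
(-19651 + 9915) + 13*(-12 - 41) = -9736 + 13*(-53) = -9736 - 689 = -10425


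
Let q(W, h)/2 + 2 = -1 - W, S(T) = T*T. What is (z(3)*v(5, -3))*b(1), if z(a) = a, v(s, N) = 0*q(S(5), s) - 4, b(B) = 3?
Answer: -36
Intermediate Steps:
S(T) = T²
q(W, h) = -6 - 2*W (q(W, h) = -4 + 2*(-1 - W) = -4 + (-2 - 2*W) = -6 - 2*W)
v(s, N) = -4 (v(s, N) = 0*(-6 - 2*5²) - 4 = 0*(-6 - 2*25) - 4 = 0*(-6 - 50) - 4 = 0*(-56) - 4 = 0 - 4 = -4)
(z(3)*v(5, -3))*b(1) = (3*(-4))*3 = -12*3 = -36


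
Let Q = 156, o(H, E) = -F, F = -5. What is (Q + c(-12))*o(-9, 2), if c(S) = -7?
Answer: 745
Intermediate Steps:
o(H, E) = 5 (o(H, E) = -1*(-5) = 5)
(Q + c(-12))*o(-9, 2) = (156 - 7)*5 = 149*5 = 745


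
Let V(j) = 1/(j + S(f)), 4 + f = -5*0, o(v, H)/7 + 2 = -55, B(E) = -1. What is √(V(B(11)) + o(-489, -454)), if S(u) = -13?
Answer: I*√78218/14 ≈ 19.977*I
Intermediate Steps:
o(v, H) = -399 (o(v, H) = -14 + 7*(-55) = -14 - 385 = -399)
f = -4 (f = -4 - 5*0 = -4 + 0 = -4)
V(j) = 1/(-13 + j) (V(j) = 1/(j - 13) = 1/(-13 + j))
√(V(B(11)) + o(-489, -454)) = √(1/(-13 - 1) - 399) = √(1/(-14) - 399) = √(-1/14 - 399) = √(-5587/14) = I*√78218/14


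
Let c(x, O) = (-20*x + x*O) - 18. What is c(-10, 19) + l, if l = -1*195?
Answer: -203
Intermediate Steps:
c(x, O) = -18 - 20*x + O*x (c(x, O) = (-20*x + O*x) - 18 = -18 - 20*x + O*x)
l = -195
c(-10, 19) + l = (-18 - 20*(-10) + 19*(-10)) - 195 = (-18 + 200 - 190) - 195 = -8 - 195 = -203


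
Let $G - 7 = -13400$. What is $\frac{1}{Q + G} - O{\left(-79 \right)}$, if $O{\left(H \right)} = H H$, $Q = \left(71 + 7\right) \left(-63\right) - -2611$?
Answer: $- \frac{97958737}{15696} \approx -6241.0$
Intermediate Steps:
$G = -13393$ ($G = 7 - 13400 = -13393$)
$Q = -2303$ ($Q = 78 \left(-63\right) + 2611 = -4914 + 2611 = -2303$)
$O{\left(H \right)} = H^{2}$
$\frac{1}{Q + G} - O{\left(-79 \right)} = \frac{1}{-2303 - 13393} - \left(-79\right)^{2} = \frac{1}{-15696} - 6241 = - \frac{1}{15696} - 6241 = - \frac{97958737}{15696}$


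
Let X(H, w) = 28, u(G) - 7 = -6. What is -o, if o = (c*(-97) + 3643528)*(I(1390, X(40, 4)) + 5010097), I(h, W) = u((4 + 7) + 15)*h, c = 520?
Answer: -18006713801856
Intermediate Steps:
u(G) = 1 (u(G) = 7 - 6 = 1)
I(h, W) = h (I(h, W) = 1*h = h)
o = 18006713801856 (o = (520*(-97) + 3643528)*(1390 + 5010097) = (-50440 + 3643528)*5011487 = 3593088*5011487 = 18006713801856)
-o = -1*18006713801856 = -18006713801856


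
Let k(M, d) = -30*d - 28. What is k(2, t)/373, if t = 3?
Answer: -118/373 ≈ -0.31635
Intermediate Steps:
k(M, d) = -28 - 30*d
k(2, t)/373 = (-28 - 30*3)/373 = (-28 - 90)*(1/373) = -118*1/373 = -118/373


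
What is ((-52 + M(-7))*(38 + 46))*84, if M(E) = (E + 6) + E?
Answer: -423360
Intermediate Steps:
M(E) = 6 + 2*E (M(E) = (6 + E) + E = 6 + 2*E)
((-52 + M(-7))*(38 + 46))*84 = ((-52 + (6 + 2*(-7)))*(38 + 46))*84 = ((-52 + (6 - 14))*84)*84 = ((-52 - 8)*84)*84 = -60*84*84 = -5040*84 = -423360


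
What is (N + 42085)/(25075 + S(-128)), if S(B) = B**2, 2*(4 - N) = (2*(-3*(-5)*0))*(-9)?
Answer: 42089/41459 ≈ 1.0152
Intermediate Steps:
N = 4 (N = 4 - 2*(-3*(-5)*0)*(-9)/2 = 4 - 2*(15*0)*(-9)/2 = 4 - 2*0*(-9)/2 = 4 - 0*(-9) = 4 - 1/2*0 = 4 + 0 = 4)
(N + 42085)/(25075 + S(-128)) = (4 + 42085)/(25075 + (-128)**2) = 42089/(25075 + 16384) = 42089/41459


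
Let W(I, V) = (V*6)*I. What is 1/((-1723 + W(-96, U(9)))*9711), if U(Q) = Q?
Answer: -1/67073877 ≈ -1.4909e-8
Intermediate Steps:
W(I, V) = 6*I*V (W(I, V) = (6*V)*I = 6*I*V)
1/((-1723 + W(-96, U(9)))*9711) = 1/((-1723 + 6*(-96)*9)*9711) = (1/9711)/(-1723 - 5184) = (1/9711)/(-6907) = -1/6907*1/9711 = -1/67073877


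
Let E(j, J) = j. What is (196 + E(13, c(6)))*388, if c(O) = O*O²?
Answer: 81092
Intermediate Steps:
c(O) = O³
(196 + E(13, c(6)))*388 = (196 + 13)*388 = 209*388 = 81092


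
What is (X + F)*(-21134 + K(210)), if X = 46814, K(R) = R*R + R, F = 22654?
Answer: 1609990368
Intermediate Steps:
K(R) = R + R² (K(R) = R² + R = R + R²)
(X + F)*(-21134 + K(210)) = (46814 + 22654)*(-21134 + 210*(1 + 210)) = 69468*(-21134 + 210*211) = 69468*(-21134 + 44310) = 69468*23176 = 1609990368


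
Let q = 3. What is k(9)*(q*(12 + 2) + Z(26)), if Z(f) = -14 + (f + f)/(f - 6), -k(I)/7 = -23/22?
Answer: 24633/110 ≈ 223.94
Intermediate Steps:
k(I) = 161/22 (k(I) = -(-161)/22 = -7*(-23/22) = 161/22)
Z(f) = -14 + 2*f/(-6 + f) (Z(f) = -14 + (2*f)/(-6 + f) = -14 + 2*f/(-6 + f))
k(9)*(q*(12 + 2) + Z(26)) = 161*(3*(12 + 2) + 12*(7 - 1*26)/(-6 + 26))/22 = 161*(3*14 + 12*(7 - 26)/20)/22 = 161*(42 + 12*(1/20)*(-19))/22 = 161*(42 - 57/5)/22 = (161/22)*(153/5) = 24633/110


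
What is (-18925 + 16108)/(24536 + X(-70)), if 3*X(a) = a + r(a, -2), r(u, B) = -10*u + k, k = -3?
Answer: -2817/24745 ≈ -0.11384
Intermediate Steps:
r(u, B) = -3 - 10*u (r(u, B) = -10*u - 3 = -3 - 10*u)
X(a) = -1 - 3*a (X(a) = (a + (-3 - 10*a))/3 = (-3 - 9*a)/3 = -1 - 3*a)
(-18925 + 16108)/(24536 + X(-70)) = (-18925 + 16108)/(24536 + (-1 - 3*(-70))) = -2817/(24536 + (-1 + 210)) = -2817/(24536 + 209) = -2817/24745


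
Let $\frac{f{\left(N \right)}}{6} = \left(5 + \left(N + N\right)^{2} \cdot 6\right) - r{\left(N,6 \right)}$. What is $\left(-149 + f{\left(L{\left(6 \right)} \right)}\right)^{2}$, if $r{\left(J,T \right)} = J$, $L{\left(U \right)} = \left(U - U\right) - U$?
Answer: $26020201$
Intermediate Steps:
$L{\left(U \right)} = - U$ ($L{\left(U \right)} = 0 - U = - U$)
$f{\left(N \right)} = 30 - 6 N + 144 N^{2}$ ($f{\left(N \right)} = 6 \left(\left(5 + \left(N + N\right)^{2} \cdot 6\right) - N\right) = 6 \left(\left(5 + \left(2 N\right)^{2} \cdot 6\right) - N\right) = 6 \left(\left(5 + 4 N^{2} \cdot 6\right) - N\right) = 6 \left(\left(5 + 24 N^{2}\right) - N\right) = 6 \left(5 - N + 24 N^{2}\right) = 30 - 6 N + 144 N^{2}$)
$\left(-149 + f{\left(L{\left(6 \right)} \right)}\right)^{2} = \left(-149 + \left(30 - 6 \left(\left(-1\right) 6\right) + 144 \left(\left(-1\right) 6\right)^{2}\right)\right)^{2} = \left(-149 + \left(30 - -36 + 144 \left(-6\right)^{2}\right)\right)^{2} = \left(-149 + \left(30 + 36 + 144 \cdot 36\right)\right)^{2} = \left(-149 + \left(30 + 36 + 5184\right)\right)^{2} = \left(-149 + 5250\right)^{2} = 5101^{2} = 26020201$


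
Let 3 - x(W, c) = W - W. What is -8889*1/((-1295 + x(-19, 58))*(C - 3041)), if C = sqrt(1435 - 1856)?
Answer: -27031449/11948547784 - 8889*I*sqrt(421)/11948547784 ≈ -0.0022623 - 1.5264e-5*I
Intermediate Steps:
x(W, c) = 3 (x(W, c) = 3 - (W - W) = 3 - 1*0 = 3 + 0 = 3)
C = I*sqrt(421) (C = sqrt(-421) = I*sqrt(421) ≈ 20.518*I)
-8889*1/((-1295 + x(-19, 58))*(C - 3041)) = -8889*1/((-1295 + 3)*(I*sqrt(421) - 3041)) = -8889*(-1/(1292*(-3041 + I*sqrt(421)))) = -8889/(3928972 - 1292*I*sqrt(421))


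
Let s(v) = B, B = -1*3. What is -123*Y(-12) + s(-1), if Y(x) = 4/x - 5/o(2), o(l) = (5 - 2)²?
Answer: 319/3 ≈ 106.33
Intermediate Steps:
o(l) = 9 (o(l) = 3² = 9)
B = -3
Y(x) = -5/9 + 4/x (Y(x) = 4/x - 5/9 = -5/9 + 4/x)
s(v) = -3
-123*Y(-12) + s(-1) = -123*(-5/9 + 4/(-12)) - 3 = -123*(-5/9 + 4*(-1/12)) - 3 = -123*(-5/9 - ⅓) - 3 = -123*(-8/9) - 3 = 328/3 - 3 = 319/3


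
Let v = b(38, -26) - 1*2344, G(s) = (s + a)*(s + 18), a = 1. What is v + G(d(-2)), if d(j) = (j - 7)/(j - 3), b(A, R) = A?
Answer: -56264/25 ≈ -2250.6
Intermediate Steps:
d(j) = (-7 + j)/(-3 + j)
G(s) = (1 + s)*(18 + s) (G(s) = (s + 1)*(s + 18) = (1 + s)*(18 + s))
v = -2306 (v = 38 - 1*2344 = 38 - 2344 = -2306)
v + G(d(-2)) = -2306 + (18 + ((-7 - 2)/(-3 - 2))**2 + 19*((-7 - 2)/(-3 - 2))) = -2306 + (18 + (-9/(-5))**2 + 19*(-9/(-5))) = -2306 + (18 + (-1/5*(-9))**2 + 19*(-1/5*(-9))) = -2306 + (18 + (9/5)**2 + 19*(9/5)) = -2306 + (18 + 81/25 + 171/5) = -2306 + 1386/25 = -56264/25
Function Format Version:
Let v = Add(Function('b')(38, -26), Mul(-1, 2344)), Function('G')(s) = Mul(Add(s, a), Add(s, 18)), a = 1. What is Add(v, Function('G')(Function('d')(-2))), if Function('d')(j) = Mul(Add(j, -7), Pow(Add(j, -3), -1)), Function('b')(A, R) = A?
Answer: Rational(-56264, 25) ≈ -2250.6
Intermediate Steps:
Function('d')(j) = Mul(Pow(Add(-3, j), -1), Add(-7, j)) (Function('d')(j) = Mul(Add(-7, j), Pow(Add(-3, j), -1)) = Mul(Pow(Add(-3, j), -1), Add(-7, j)))
Function('G')(s) = Mul(Add(1, s), Add(18, s)) (Function('G')(s) = Mul(Add(s, 1), Add(s, 18)) = Mul(Add(1, s), Add(18, s)))
v = -2306 (v = Add(38, Mul(-1, 2344)) = Add(38, -2344) = -2306)
Add(v, Function('G')(Function('d')(-2))) = Add(-2306, Add(18, Pow(Mul(Pow(Add(-3, -2), -1), Add(-7, -2)), 2), Mul(19, Mul(Pow(Add(-3, -2), -1), Add(-7, -2))))) = Add(-2306, Add(18, Pow(Mul(Pow(-5, -1), -9), 2), Mul(19, Mul(Pow(-5, -1), -9)))) = Add(-2306, Add(18, Pow(Mul(Rational(-1, 5), -9), 2), Mul(19, Mul(Rational(-1, 5), -9)))) = Add(-2306, Add(18, Pow(Rational(9, 5), 2), Mul(19, Rational(9, 5)))) = Add(-2306, Add(18, Rational(81, 25), Rational(171, 5))) = Add(-2306, Rational(1386, 25)) = Rational(-56264, 25)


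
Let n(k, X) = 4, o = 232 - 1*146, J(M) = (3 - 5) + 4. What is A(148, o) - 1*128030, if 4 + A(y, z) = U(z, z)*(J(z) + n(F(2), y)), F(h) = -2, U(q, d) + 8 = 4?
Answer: -128058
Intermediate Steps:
U(q, d) = -4 (U(q, d) = -8 + 4 = -4)
J(M) = 2 (J(M) = -2 + 4 = 2)
o = 86 (o = 232 - 146 = 86)
A(y, z) = -28 (A(y, z) = -4 - 4*(2 + 4) = -4 - 4*6 = -4 - 24 = -28)
A(148, o) - 1*128030 = -28 - 1*128030 = -28 - 128030 = -128058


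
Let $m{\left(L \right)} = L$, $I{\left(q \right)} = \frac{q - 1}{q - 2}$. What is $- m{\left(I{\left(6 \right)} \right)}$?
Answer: $- \frac{5}{4} \approx -1.25$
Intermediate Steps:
$I{\left(q \right)} = \frac{-1 + q}{-2 + q}$
$- m{\left(I{\left(6 \right)} \right)} = - \frac{-1 + 6}{-2 + 6} = - \frac{5}{4}$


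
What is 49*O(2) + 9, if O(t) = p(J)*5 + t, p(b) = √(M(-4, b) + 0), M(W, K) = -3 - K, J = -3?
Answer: 107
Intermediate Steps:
p(b) = √(-3 - b) (p(b) = √((-3 - b) + 0) = √(-3 - b))
O(t) = t (O(t) = √(-3 - 1*(-3))*5 + t = √(-3 + 3)*5 + t = √0*5 + t = 0*5 + t = 0 + t = t)
49*O(2) + 9 = 49*2 + 9 = 98 + 9 = 107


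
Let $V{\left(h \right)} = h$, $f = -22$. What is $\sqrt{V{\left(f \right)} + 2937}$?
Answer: $\sqrt{2915} \approx 53.991$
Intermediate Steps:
$\sqrt{V{\left(f \right)} + 2937} = \sqrt{-22 + 2937} = \sqrt{2915}$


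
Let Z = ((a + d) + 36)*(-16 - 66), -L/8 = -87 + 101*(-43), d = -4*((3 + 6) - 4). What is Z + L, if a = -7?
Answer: 34702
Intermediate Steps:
d = -20 (d = -4*(9 - 4) = -4*5 = -20)
L = 35440 (L = -8*(-87 + 101*(-43)) = -8*(-87 - 4343) = -8*(-4430) = 35440)
Z = -738 (Z = ((-7 - 20) + 36)*(-16 - 66) = (-27 + 36)*(-82) = 9*(-82) = -738)
Z + L = -738 + 35440 = 34702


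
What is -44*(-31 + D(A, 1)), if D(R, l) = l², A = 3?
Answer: 1320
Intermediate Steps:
-44*(-31 + D(A, 1)) = -44*(-31 + 1²) = -44*(-31 + 1) = -44*(-30) = 1320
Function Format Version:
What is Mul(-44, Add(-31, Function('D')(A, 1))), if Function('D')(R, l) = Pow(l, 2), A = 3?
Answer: 1320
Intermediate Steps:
Mul(-44, Add(-31, Function('D')(A, 1))) = Mul(-44, Add(-31, Pow(1, 2))) = Mul(-44, Add(-31, 1)) = Mul(-44, -30) = 1320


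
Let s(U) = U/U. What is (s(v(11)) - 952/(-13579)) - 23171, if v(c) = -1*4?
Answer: -314624478/13579 ≈ -23170.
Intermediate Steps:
v(c) = -4
s(U) = 1
(s(v(11)) - 952/(-13579)) - 23171 = (1 - 952/(-13579)) - 23171 = (1 - 952*(-1/13579)) - 23171 = (1 + 952/13579) - 23171 = 14531/13579 - 23171 = -314624478/13579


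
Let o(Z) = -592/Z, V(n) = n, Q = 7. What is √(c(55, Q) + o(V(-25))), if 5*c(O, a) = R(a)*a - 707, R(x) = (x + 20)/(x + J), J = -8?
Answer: 36*I*√3/5 ≈ 12.471*I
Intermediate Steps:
R(x) = (20 + x)/(-8 + x) (R(x) = (x + 20)/(x - 8) = (20 + x)/(-8 + x))
c(O, a) = -707/5 + a*(20 + a)/(5*(-8 + a)) (c(O, a) = (((20 + a)/(-8 + a))*a - 707)/5 = (a*(20 + a)/(-8 + a) - 707)/5 = (-707 + a*(20 + a)/(-8 + a))/5 = -707/5 + a*(20 + a)/(5*(-8 + a)))
√(c(55, Q) + o(V(-25))) = √((5656 + 7² - 687*7)/(5*(-8 + 7)) - 592/(-25)) = √((⅕)*(5656 + 49 - 4809)/(-1) - 592*(-1/25)) = √((⅕)*(-1)*896 + 592/25) = √(-896/5 + 592/25) = √(-3888/25) = 36*I*√3/5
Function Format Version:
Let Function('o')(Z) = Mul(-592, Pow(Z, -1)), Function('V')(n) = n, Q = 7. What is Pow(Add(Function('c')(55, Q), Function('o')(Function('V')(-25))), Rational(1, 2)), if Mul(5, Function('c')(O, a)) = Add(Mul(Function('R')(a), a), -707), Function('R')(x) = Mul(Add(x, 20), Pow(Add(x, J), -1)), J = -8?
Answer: Mul(Rational(36, 5), I, Pow(3, Rational(1, 2))) ≈ Mul(12.471, I)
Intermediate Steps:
Function('R')(x) = Mul(Pow(Add(-8, x), -1), Add(20, x)) (Function('R')(x) = Mul(Add(x, 20), Pow(Add(x, -8), -1)) = Mul(Add(20, x), Pow(Add(-8, x), -1)) = Mul(Pow(Add(-8, x), -1), Add(20, x)))
Function('c')(O, a) = Add(Rational(-707, 5), Mul(Rational(1, 5), a, Pow(Add(-8, a), -1), Add(20, a))) (Function('c')(O, a) = Mul(Rational(1, 5), Add(Mul(Mul(Pow(Add(-8, a), -1), Add(20, a)), a), -707)) = Mul(Rational(1, 5), Add(Mul(a, Pow(Add(-8, a), -1), Add(20, a)), -707)) = Mul(Rational(1, 5), Add(-707, Mul(a, Pow(Add(-8, a), -1), Add(20, a)))) = Add(Rational(-707, 5), Mul(Rational(1, 5), a, Pow(Add(-8, a), -1), Add(20, a))))
Pow(Add(Function('c')(55, Q), Function('o')(Function('V')(-25))), Rational(1, 2)) = Pow(Add(Mul(Rational(1, 5), Pow(Add(-8, 7), -1), Add(5656, Pow(7, 2), Mul(-687, 7))), Mul(-592, Pow(-25, -1))), Rational(1, 2)) = Pow(Add(Mul(Rational(1, 5), Pow(-1, -1), Add(5656, 49, -4809)), Mul(-592, Rational(-1, 25))), Rational(1, 2)) = Pow(Add(Mul(Rational(1, 5), -1, 896), Rational(592, 25)), Rational(1, 2)) = Pow(Add(Rational(-896, 5), Rational(592, 25)), Rational(1, 2)) = Pow(Rational(-3888, 25), Rational(1, 2)) = Mul(Rational(36, 5), I, Pow(3, Rational(1, 2)))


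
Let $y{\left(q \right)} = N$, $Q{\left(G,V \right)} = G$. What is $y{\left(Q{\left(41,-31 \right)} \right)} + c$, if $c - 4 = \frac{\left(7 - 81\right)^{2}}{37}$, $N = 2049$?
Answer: $2201$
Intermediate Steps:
$y{\left(q \right)} = 2049$
$c = 152$ ($c = 4 + \frac{\left(7 - 81\right)^{2}}{37} = 4 + \frac{\left(-74\right)^{2}}{37} = 4 + \frac{1}{37} \cdot 5476 = 4 + 148 = 152$)
$y{\left(Q{\left(41,-31 \right)} \right)} + c = 2049 + 152 = 2201$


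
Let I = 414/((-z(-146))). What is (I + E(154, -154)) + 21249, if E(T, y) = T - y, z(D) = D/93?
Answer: 1592912/73 ≈ 21821.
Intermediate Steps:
z(D) = D/93 (z(D) = D*(1/93) = D/93)
I = 19251/73 (I = 414/((-(-146)/93)) = 414/((-1*(-146/93))) = 414/(146/93) = 414*(93/146) = 19251/73 ≈ 263.71)
(I + E(154, -154)) + 21249 = (19251/73 + (154 - 1*(-154))) + 21249 = (19251/73 + (154 + 154)) + 21249 = (19251/73 + 308) + 21249 = 41735/73 + 21249 = 1592912/73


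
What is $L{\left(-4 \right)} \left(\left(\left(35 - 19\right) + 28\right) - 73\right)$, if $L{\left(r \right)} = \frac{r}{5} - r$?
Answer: $- \frac{464}{5} \approx -92.8$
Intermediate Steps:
$L{\left(r \right)} = - \frac{4 r}{5}$ ($L{\left(r \right)} = r \frac{1}{5} - r = \frac{r}{5} - r = - \frac{4 r}{5}$)
$L{\left(-4 \right)} \left(\left(\left(35 - 19\right) + 28\right) - 73\right) = \left(- \frac{4}{5}\right) \left(-4\right) \left(\left(\left(35 - 19\right) + 28\right) - 73\right) = \frac{16 \left(\left(16 + 28\right) - 73\right)}{5} = \frac{16 \left(44 - 73\right)}{5} = \frac{16}{5} \left(-29\right) = - \frac{464}{5}$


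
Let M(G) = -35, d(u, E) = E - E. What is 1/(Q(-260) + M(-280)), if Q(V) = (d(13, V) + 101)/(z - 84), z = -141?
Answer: -225/7976 ≈ -0.028210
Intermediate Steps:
d(u, E) = 0
Q(V) = -101/225 (Q(V) = (0 + 101)/(-141 - 84) = 101/(-225) = 101*(-1/225) = -101/225)
1/(Q(-260) + M(-280)) = 1/(-101/225 - 35) = 1/(-7976/225) = -225/7976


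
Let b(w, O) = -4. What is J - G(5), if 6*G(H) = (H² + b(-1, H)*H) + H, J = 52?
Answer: 151/3 ≈ 50.333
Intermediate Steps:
G(H) = -H/2 + H²/6 (G(H) = ((H² - 4*H) + H)/6 = (H² - 3*H)/6 = -H/2 + H²/6)
J - G(5) = 52 - 5*(-3 + 5)/6 = 52 - 5*2/6 = 52 - 1*5/3 = 52 - 5/3 = 151/3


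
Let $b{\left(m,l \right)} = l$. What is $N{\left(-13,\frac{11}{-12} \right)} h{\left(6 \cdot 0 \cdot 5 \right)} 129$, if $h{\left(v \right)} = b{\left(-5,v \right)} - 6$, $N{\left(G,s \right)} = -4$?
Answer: $3096$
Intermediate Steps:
$h{\left(v \right)} = -6 + v$ ($h{\left(v \right)} = v - 6 = -6 + v$)
$N{\left(-13,\frac{11}{-12} \right)} h{\left(6 \cdot 0 \cdot 5 \right)} 129 = - 4 \left(-6 + 6 \cdot 0 \cdot 5\right) 129 = - 4 \left(-6 + 0 \cdot 5\right) 129 = - 4 \left(-6 + 0\right) 129 = \left(-4\right) \left(-6\right) 129 = 24 \cdot 129 = 3096$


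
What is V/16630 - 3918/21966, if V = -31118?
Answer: -62391194/30441215 ≈ -2.0496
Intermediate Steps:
V/16630 - 3918/21966 = -31118/16630 - 3918/21966 = -31118*1/16630 - 3918*1/21966 = -15559/8315 - 653/3661 = -62391194/30441215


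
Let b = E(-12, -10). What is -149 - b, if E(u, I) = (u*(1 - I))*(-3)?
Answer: -545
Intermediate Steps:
E(u, I) = -3*u*(1 - I)
b = 396 (b = 3*(-12)*(-1 - 10) = 3*(-12)*(-11) = 396)
-149 - b = -149 - 1*396 = -149 - 396 = -545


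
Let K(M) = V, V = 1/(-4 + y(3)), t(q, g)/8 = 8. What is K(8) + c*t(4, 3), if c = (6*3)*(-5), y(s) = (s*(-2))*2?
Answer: -92161/16 ≈ -5760.1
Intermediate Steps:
t(q, g) = 64 (t(q, g) = 8*8 = 64)
y(s) = -4*s (y(s) = -2*s*2 = -4*s)
c = -90 (c = 18*(-5) = -90)
V = -1/16 (V = 1/(-4 - 4*3) = 1/(-4 - 12) = 1/(-16) = -1/16 ≈ -0.062500)
K(M) = -1/16
K(8) + c*t(4, 3) = -1/16 - 90*64 = -1/16 - 5760 = -92161/16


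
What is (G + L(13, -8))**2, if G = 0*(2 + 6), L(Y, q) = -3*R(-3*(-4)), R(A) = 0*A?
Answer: 0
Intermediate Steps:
R(A) = 0
L(Y, q) = 0 (L(Y, q) = -3*0 = 0)
G = 0 (G = 0*8 = 0)
(G + L(13, -8))**2 = (0 + 0)**2 = 0**2 = 0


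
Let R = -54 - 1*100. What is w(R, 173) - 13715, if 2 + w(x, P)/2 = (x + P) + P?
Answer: -13335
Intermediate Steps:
R = -154 (R = -54 - 100 = -154)
w(x, P) = -4 + 2*x + 4*P (w(x, P) = -4 + 2*((x + P) + P) = -4 + 2*((P + x) + P) = -4 + 2*(x + 2*P) = -4 + (2*x + 4*P) = -4 + 2*x + 4*P)
w(R, 173) - 13715 = (-4 + 2*(-154) + 4*173) - 13715 = (-4 - 308 + 692) - 13715 = 380 - 13715 = -13335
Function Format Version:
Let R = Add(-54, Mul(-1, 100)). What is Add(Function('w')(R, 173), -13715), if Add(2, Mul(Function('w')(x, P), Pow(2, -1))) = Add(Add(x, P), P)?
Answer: -13335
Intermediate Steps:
R = -154 (R = Add(-54, -100) = -154)
Function('w')(x, P) = Add(-4, Mul(2, x), Mul(4, P)) (Function('w')(x, P) = Add(-4, Mul(2, Add(Add(x, P), P))) = Add(-4, Mul(2, Add(Add(P, x), P))) = Add(-4, Mul(2, Add(x, Mul(2, P)))) = Add(-4, Add(Mul(2, x), Mul(4, P))) = Add(-4, Mul(2, x), Mul(4, P)))
Add(Function('w')(R, 173), -13715) = Add(Add(-4, Mul(2, -154), Mul(4, 173)), -13715) = Add(Add(-4, -308, 692), -13715) = Add(380, -13715) = -13335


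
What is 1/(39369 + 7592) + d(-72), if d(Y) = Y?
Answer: -3381191/46961 ≈ -72.000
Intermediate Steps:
1/(39369 + 7592) + d(-72) = 1/(39369 + 7592) - 72 = 1/46961 - 72 = -3381191/46961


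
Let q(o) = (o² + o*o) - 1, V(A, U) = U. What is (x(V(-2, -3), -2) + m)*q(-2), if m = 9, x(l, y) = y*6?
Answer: -21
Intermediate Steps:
x(l, y) = 6*y
q(o) = -1 + 2*o² (q(o) = (o² + o²) - 1 = 2*o² - 1 = -1 + 2*o²)
(x(V(-2, -3), -2) + m)*q(-2) = (6*(-2) + 9)*(-1 + 2*(-2)²) = (-12 + 9)*(-1 + 2*4) = -3*(-1 + 8) = -3*7 = -21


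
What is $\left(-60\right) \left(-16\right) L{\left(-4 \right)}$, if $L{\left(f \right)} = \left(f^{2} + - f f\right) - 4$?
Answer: $-3840$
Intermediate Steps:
$L{\left(f \right)} = -4$ ($L{\left(f \right)} = \left(f^{2} - f^{2}\right) - 4 = 0 - 4 = -4$)
$\left(-60\right) \left(-16\right) L{\left(-4 \right)} = \left(-60\right) \left(-16\right) \left(-4\right) = 960 \left(-4\right) = -3840$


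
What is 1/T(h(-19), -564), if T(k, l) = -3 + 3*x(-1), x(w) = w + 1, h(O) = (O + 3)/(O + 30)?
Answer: -⅓ ≈ -0.33333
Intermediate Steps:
h(O) = (3 + O)/(30 + O)
x(w) = 1 + w
T(k, l) = -3 (T(k, l) = -3 + 3*(1 - 1) = -3 + 3*0 = -3 + 0 = -3)
1/T(h(-19), -564) = 1/(-3) = -⅓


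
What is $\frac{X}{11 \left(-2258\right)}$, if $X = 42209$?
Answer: $- \frac{42209}{24838} \approx -1.6994$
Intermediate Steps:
$\frac{X}{11 \left(-2258\right)} = \frac{42209}{11 \left(-2258\right)} = \frac{42209}{-24838} = 42209 \left(- \frac{1}{24838}\right) = - \frac{42209}{24838}$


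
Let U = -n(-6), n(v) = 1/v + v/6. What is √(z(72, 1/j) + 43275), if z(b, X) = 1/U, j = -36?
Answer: 3*√235613/7 ≈ 208.03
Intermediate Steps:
n(v) = 1/v + v/6 (n(v) = 1/v + v*(⅙) = 1/v + v/6)
U = 7/6 (U = -(1/(-6) + (⅙)*(-6)) = -(-⅙ - 1) = -1*(-7/6) = 7/6 ≈ 1.1667)
z(b, X) = 6/7 (z(b, X) = 1/(7/6) = 6/7)
√(z(72, 1/j) + 43275) = √(6/7 + 43275) = √(302931/7) = 3*√235613/7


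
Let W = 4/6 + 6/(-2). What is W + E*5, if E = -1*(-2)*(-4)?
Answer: -127/3 ≈ -42.333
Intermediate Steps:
E = -8 (E = 2*(-4) = -8)
W = -7/3 (W = 4*(⅙) + 6*(-½) = ⅔ - 3 = -7/3 ≈ -2.3333)
W + E*5 = -7/3 - 8*5 = -7/3 - 40 = -127/3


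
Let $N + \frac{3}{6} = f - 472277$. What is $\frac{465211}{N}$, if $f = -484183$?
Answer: $- \frac{930422}{1912921} \approx -0.48639$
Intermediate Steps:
$N = - \frac{1912921}{2}$ ($N = - \frac{1}{2} - 956460 = - \frac{1912921}{2} \approx -9.5646 \cdot 10^{5}$)
$\frac{465211}{N} = \frac{465211}{- \frac{1912921}{2}} = 465211 \left(- \frac{2}{1912921}\right) = - \frac{930422}{1912921}$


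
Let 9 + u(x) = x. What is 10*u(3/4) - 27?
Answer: -219/2 ≈ -109.50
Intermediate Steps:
u(x) = -9 + x
10*u(3/4) - 27 = 10*(-9 + 3/4) - 27 = 10*(-9 + 3*(¼)) - 27 = 10*(-9 + ¾) - 27 = 10*(-33/4) - 27 = -165/2 - 27 = -219/2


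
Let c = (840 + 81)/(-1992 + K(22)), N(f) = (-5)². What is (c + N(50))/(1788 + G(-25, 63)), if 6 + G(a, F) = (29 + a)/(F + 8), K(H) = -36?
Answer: 1178103/85531576 ≈ 0.013774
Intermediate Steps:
N(f) = 25
G(a, F) = -6 + (29 + a)/(8 + F) (G(a, F) = -6 + (29 + a)/(F + 8) = -6 + (29 + a)/(8 + F))
c = -307/676 (c = (840 + 81)/(-1992 - 36) = 921/(-2028) = 921*(-1/2028) = -307/676 ≈ -0.45414)
(c + N(50))/(1788 + G(-25, 63)) = (-307/676 + 25)/(1788 + (-19 - 25 - 6*63)/(8 + 63)) = 16593/(676*(1788 + (-19 - 25 - 378)/71)) = 16593/(676*(1788 + (1/71)*(-422))) = 16593/(676*(1788 - 422/71)) = 16593/(676*(126526/71)) = (16593/676)*(71/126526) = 1178103/85531576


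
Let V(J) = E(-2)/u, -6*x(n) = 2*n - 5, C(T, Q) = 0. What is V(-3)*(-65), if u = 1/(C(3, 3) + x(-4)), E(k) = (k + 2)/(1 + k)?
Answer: 0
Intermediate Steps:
x(n) = ⅚ - n/3 (x(n) = -(2*n - 5)/6 = -(-5 + 2*n)/6 = ⅚ - n/3)
E(k) = (2 + k)/(1 + k)
u = 6/13 (u = 1/(0 + (⅚ - ⅓*(-4))) = 1/(0 + (⅚ + 4/3)) = 1/(0 + 13/6) = 1/(13/6) = 6/13 ≈ 0.46154)
V(J) = 0 (V(J) = ((2 - 2)/(1 - 2))/(6/13) = (0/(-1))*(13/6) = -1*0*(13/6) = 0*(13/6) = 0)
V(-3)*(-65) = 0*(-65) = 0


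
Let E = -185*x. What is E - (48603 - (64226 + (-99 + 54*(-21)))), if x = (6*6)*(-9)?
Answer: 74330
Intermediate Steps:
x = -324 (x = 36*(-9) = -324)
E = 59940 (E = -185*(-324) = 59940)
E - (48603 - (64226 + (-99 + 54*(-21)))) = 59940 - (48603 - (64226 + (-99 + 54*(-21)))) = 59940 - (48603 - (64226 + (-99 - 1134))) = 59940 - (48603 - (64226 - 1233)) = 59940 - (48603 - 1*62993) = 59940 - (48603 - 62993) = 59940 - 1*(-14390) = 59940 + 14390 = 74330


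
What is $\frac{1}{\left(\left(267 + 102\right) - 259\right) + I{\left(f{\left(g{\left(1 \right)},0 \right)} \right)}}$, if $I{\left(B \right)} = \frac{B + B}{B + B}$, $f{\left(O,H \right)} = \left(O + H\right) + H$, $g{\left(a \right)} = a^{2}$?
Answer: $\frac{1}{111} \approx 0.009009$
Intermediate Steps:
$f{\left(O,H \right)} = O + 2 H$ ($f{\left(O,H \right)} = \left(H + O\right) + H = O + 2 H$)
$I{\left(B \right)} = 1$ ($I{\left(B \right)} = \frac{2 B}{2 B} = 2 B \frac{1}{2 B} = 1$)
$\frac{1}{\left(\left(267 + 102\right) - 259\right) + I{\left(f{\left(g{\left(1 \right)},0 \right)} \right)}} = \frac{1}{\left(\left(267 + 102\right) - 259\right) + 1} = \frac{1}{\left(369 - 259\right) + 1} = \frac{1}{110 + 1} = \frac{1}{111}$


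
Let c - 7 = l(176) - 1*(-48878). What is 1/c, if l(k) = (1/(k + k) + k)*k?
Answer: 2/159723 ≈ 1.2522e-5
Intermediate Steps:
l(k) = k*(k + 1/(2*k)) (l(k) = (1/(2*k) + k)*k = (k + 1/(2*k))*k = k*(k + 1/(2*k)))
c = 159723/2 (c = 7 + ((½ + 176²) - 1*(-48878)) = 7 + ((½ + 30976) + 48878) = 7 + (61953/2 + 48878) = 7 + 159709/2 = 159723/2 ≈ 79862.)
1/c = 1/(159723/2) = 2/159723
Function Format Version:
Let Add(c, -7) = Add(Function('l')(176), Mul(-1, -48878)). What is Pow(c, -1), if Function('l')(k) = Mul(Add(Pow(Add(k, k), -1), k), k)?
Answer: Rational(2, 159723) ≈ 1.2522e-5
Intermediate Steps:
Function('l')(k) = Mul(k, Add(k, Mul(Rational(1, 2), Pow(k, -1)))) (Function('l')(k) = Mul(Add(Pow(Mul(2, k), -1), k), k) = Mul(Add(Mul(Rational(1, 2), Pow(k, -1)), k), k) = Mul(Add(k, Mul(Rational(1, 2), Pow(k, -1))), k) = Mul(k, Add(k, Mul(Rational(1, 2), Pow(k, -1)))))
c = Rational(159723, 2) (c = Add(7, Add(Add(Rational(1, 2), Pow(176, 2)), Mul(-1, -48878))) = Add(7, Add(Add(Rational(1, 2), 30976), 48878)) = Add(7, Add(Rational(61953, 2), 48878)) = Add(7, Rational(159709, 2)) = Rational(159723, 2) ≈ 79862.)
Pow(c, -1) = Pow(Rational(159723, 2), -1) = Rational(2, 159723)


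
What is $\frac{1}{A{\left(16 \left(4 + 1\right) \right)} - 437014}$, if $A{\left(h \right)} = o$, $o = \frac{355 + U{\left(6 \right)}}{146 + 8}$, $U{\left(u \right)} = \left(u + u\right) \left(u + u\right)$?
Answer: $- \frac{154}{67299657} \approx -2.2883 \cdot 10^{-6}$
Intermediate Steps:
$U{\left(u \right)} = 4 u^{2}$ ($U{\left(u \right)} = 2 u 2 u = 4 u^{2}$)
$o = \frac{499}{154}$ ($o = \frac{355 + 4 \cdot 6^{2}}{146 + 8} = \frac{355 + 4 \cdot 36}{154} = \left(355 + 144\right) \frac{1}{154} = 499 \cdot \frac{1}{154} = \frac{499}{154} \approx 3.2403$)
$A{\left(h \right)} = \frac{499}{154}$
$\frac{1}{A{\left(16 \left(4 + 1\right) \right)} - 437014} = \frac{1}{\frac{499}{154} - 437014} = \frac{1}{- \frac{67299657}{154}} = - \frac{154}{67299657}$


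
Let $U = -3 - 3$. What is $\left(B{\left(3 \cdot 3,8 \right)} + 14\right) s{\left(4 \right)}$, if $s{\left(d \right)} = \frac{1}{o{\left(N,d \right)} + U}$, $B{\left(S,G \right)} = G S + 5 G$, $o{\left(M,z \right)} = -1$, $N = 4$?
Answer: $-18$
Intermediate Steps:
$U = -6$ ($U = -3 - 3 = -6$)
$B{\left(S,G \right)} = 5 G + G S$
$s{\left(d \right)} = - \frac{1}{7}$ ($s{\left(d \right)} = \frac{1}{-1 - 6} = \frac{1}{-7} = - \frac{1}{7}$)
$\left(B{\left(3 \cdot 3,8 \right)} + 14\right) s{\left(4 \right)} = \left(8 \left(5 + 3 \cdot 3\right) + 14\right) \left(- \frac{1}{7}\right) = \left(8 \left(5 + 9\right) + 14\right) \left(- \frac{1}{7}\right) = \left(8 \cdot 14 + 14\right) \left(- \frac{1}{7}\right) = \left(112 + 14\right) \left(- \frac{1}{7}\right) = 126 \left(- \frac{1}{7}\right) = -18$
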